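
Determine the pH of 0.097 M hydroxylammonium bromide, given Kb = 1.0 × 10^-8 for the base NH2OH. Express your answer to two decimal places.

NH3OH+ is the conjugate acid of the weak base NH2OH.
Ka = Kw/Kb = 1.0×10^-14 / 1.0 × 10^-8 = 1.00 × 10^-6
From the ICE table, Ka = [H+]²/(0.097 − [H+]) = 1.00 × 10^-6.
Neglecting [H+] in the denominator: [H+] = √(1.00 × 10^-6 × 0.097) = 3.11 × 10^-4 M
Check: 0.32% ionized — well under 5%, approximation valid.
pH = −log(3.11 × 10^-4) = 3.51

pH = 3.51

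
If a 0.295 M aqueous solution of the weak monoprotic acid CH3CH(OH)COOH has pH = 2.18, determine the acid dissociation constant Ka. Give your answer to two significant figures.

Ka = 1.5 × 10^-4

[H+] = 10^(-2.18) = 6.61 × 10^-3 M
At equilibrium [HA] = 0.295 − 6.61 × 10^-3 = 2.88 × 10^-1 M
Ka = [H+][A-]/[HA] = (6.61 × 10^-3)² / 2.88 × 10^-1 = 1.5 × 10^-4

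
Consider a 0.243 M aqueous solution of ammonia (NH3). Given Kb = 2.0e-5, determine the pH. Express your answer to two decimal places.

pH = 11.34

NH3 + H2O ⇌ NH4+ + OH-
Kb = [OH-]²/(0.243 − [OH-]) = 2.0 × 10^-5
Since Kb ≪ C₀, [OH-] ≈ √(Kb·C₀) = 2.20 × 10^-3 M.
([OH-]/C₀ = 0.91% < 5%, so the approximation holds.)
pOH = −log(2.20 × 10^-3) = 2.66; pH = 14.00 − 2.66 = 11.34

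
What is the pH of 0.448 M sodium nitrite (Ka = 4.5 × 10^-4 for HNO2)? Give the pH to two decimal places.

NO2- is the conjugate base of the weak acid HNO2.
Kb = Kw/Ka = 1.0×10^-14 / 4.5 × 10^-4 = 2.22 × 10^-11
Let x = [OH-] at equilibrium. Kb = x²/(0.448 − x).
Neglecting x in the denominator: x = √(2.22 × 10^-11 × 0.448) = 3.15 × 10^-6 M
(x/C₀ = 0.0007% < 5%, so the approximation holds.)
pOH = 5.50, so pH = 14.00 − pOH = 8.50

pH = 8.50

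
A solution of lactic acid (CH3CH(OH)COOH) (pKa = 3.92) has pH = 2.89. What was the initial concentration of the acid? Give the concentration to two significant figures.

C₀ = 1.5 × 10^-2 M

[H+] = 10^(-2.89) = 1.29 × 10^-3 M = x
Ka = 10^(−3.92) = 1.20 × 10^-4
Ka = x²/(C₀ − x) ⇒ C₀ = x + x²/Ka
C₀ = 1.29 × 10^-3 + (1.29 × 10^-3)²/(1.20 × 10^-4) = 1.52 × 10^-2 M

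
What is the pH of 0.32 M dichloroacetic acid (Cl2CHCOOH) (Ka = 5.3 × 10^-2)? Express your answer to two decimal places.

Cl2CHCOOH ⇌ Cl2CHCOO- + H+
From the ICE table, Ka = [H+]²/(0.32 − [H+]) = 5.3 × 10^-2.
[H+] is not negligible relative to C₀; solve [H+]² + 0.053·[H+] − 0.017 = 0.
[H+] = [−0.053 + √(0.053² + 0.0678)]/2 = 1.06 × 10^-1 M
pH = −log[H+] = −log(1.06 × 10^-1) = 0.97

pH = 0.97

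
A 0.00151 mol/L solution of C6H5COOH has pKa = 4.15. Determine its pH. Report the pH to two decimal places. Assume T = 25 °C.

C6H5COOH ⇌ C6H5COO- + H+
Ka = 10^(−4.15) = 7.08 × 10^-5
From the ICE table, Ka = [H+]²/(0.00151 − [H+]) = 7.08 × 10^-5.
[H+] is not negligible relative to C₀; solve [H+]² + 7.08e-05·[H+] − 1.07e-07 = 0.
[H+] = (−Ka + √(Ka² + 4·Ka·C₀))/2 = 2.93 × 10^-4 M
pH = −log[H+] = −log(2.93 × 10^-4) = 3.53

pH = 3.53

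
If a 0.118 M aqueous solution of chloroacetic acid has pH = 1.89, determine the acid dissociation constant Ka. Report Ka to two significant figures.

Ka = 1.6 × 10^-3

[H+] = 10^(-1.89) = 1.29 × 10^-2 M
At equilibrium [HA] = 0.118 − 1.29 × 10^-2 = 1.05 × 10^-1 M
Ka = [H+][A-]/[HA] = (1.29 × 10^-2)² / 1.05 × 10^-1 = 1.6 × 10^-3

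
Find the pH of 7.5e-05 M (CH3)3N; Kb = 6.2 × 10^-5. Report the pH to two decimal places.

(CH3)3N + H2O ⇌ (CH3)3NH+ + OH-
Let x = [OH-] at equilibrium. Kb = x²/(7.5e-05 − x).
The 5% rule fails; solving x² + Kb·x − Kb·C₀ = 0 exactly:
x = (−Kb + √(Kb² + 4·Kb·C₀))/2 = 4.39 × 10^-5 M
pOH = 4.36, so pH = 14.00 − pOH = 9.64

pH = 9.64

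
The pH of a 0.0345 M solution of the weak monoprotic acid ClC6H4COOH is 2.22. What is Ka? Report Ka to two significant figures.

Ka = 1.3 × 10^-3

[H+] = 10^(-2.22) = 6.03 × 10^-3 M
At equilibrium [HA] = 0.0345 − 6.03 × 10^-3 = 2.85 × 10^-2 M
Ka = [H+][A-]/[HA] = (6.03 × 10^-3)² / 2.85 × 10^-2 = 1.3 × 10^-3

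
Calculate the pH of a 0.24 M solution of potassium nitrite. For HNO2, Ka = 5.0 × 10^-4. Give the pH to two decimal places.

NO2- is the conjugate base of the weak acid HNO2.
Kb = Kw/Ka = 1.0×10^-14 / 5.0 × 10^-4 = 2.00 × 10^-11
Kb = [OH-]²/(0.24 − [OH-]) = 2.00 × 10^-11
Since Kb ≪ C₀, [OH-] ≈ √(Kb·C₀) = 2.19 × 10^-6 M.
pOH = −log(2.19 × 10^-6) = 5.66; pH = 14.00 − 5.66 = 8.34

pH = 8.34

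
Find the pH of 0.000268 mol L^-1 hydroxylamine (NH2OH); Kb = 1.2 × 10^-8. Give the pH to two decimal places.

pH = 8.25

NH2OH + H2O ⇌ NH3OH+ + OH-
From the ICE table, Kb = [OH-]²/(0.000268 − [OH-]) = 1.2 × 10^-8.
Assume [OH-] ≪ 0.000268: [OH-] ≈ √(1.2 × 10^-8 × 0.000268) = 1.79 × 10^-6 M
Check: 0.67% ionized — well under 5%, approximation valid.
pOH = 5.75, so pH = 14.00 − pOH = 8.25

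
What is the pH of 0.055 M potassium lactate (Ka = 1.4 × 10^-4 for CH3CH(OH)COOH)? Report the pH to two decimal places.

CH3CH(OH)COO- is the conjugate base of the weak acid CH3CH(OH)COOH.
Kb = Kw/Ka = 1.0×10^-14 / 1.4 × 10^-4 = 7.14 × 10^-11
Let x = [OH-] at equilibrium. Kb = x²/(0.055 − x).
Neglecting x in the denominator: x = √(7.14 × 10^-11 × 0.055) = 1.98 × 10^-6 M
pOH = −log(1.98 × 10^-6) = 5.70; pH = 14.00 − 5.70 = 8.30

pH = 8.30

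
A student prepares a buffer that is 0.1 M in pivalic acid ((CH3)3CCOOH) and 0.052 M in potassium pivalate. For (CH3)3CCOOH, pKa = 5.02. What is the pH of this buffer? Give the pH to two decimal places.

pH = 4.74

pH = pKa + log([A⁻]/[HA]) = 5.02 + log(0.052/0.1)
pH = 5.02 + (-0.284) = 4.74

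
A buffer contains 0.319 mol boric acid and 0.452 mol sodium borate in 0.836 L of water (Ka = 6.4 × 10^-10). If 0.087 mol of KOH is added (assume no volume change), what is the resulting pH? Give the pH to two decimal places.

OH- converts B(OH)3 to B(OH)4-: B(OH)3 → 0.232 mol, B(OH)4- → 0.539 mol.
pKa = −log(6.4 × 10^-10) = 9.194
pH = pKa + log(n_B(OH)4-/n_B(OH)3) = 9.194 + log(0.539/0.232) = 9.194 + (+0.366)

pH = 9.56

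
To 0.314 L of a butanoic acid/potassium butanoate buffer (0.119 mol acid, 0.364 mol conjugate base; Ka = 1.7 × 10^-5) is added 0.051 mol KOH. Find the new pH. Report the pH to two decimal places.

OH- converts CH3(CH2)2COOH to CH3(CH2)2COO-: CH3(CH2)2COOH → 0.068 mol, CH3(CH2)2COO- → 0.415 mol.
pKa = −log(1.7 × 10^-5) = 4.770
Henderson–Hasselbalch with mole ratio 0.415/0.068: pH = 4.770 + (+0.786)

pH = 5.56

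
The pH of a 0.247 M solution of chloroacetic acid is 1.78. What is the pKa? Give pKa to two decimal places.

pKa = 2.92

[H+] = 10^(-1.78) = 1.66 × 10^-2 M
At equilibrium [HA] = 0.247 − 1.66 × 10^-2 = 2.30 × 10^-1 M
Ka = [H+][A-]/[HA] = (1.66 × 10^-2)² / 2.30 × 10^-1 = 1.20 × 10^-3
pKa = -log(1.20 × 10^-3) = 2.92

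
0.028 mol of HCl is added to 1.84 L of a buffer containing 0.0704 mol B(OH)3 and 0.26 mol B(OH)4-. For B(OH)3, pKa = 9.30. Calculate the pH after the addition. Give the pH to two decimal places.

pH = 9.67

Added H+ converts B(OH)4- to B(OH)3: B(OH)3 → 0.0984 mol, B(OH)4- → 0.232 mol.
pH = pKa + log([A⁻]/[HA]) = 9.30 + log(0.232/0.0984) = 9.30 +0.372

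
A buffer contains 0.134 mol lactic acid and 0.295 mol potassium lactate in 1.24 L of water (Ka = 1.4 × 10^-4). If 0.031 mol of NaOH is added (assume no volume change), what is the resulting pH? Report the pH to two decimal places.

After neutralization: n(CH3CH(OH)COOH) = 0.103 mol, n(CH3CH(OH)COO-) = 0.326 mol.
pKa = −log(1.4 × 10^-4) = 3.854
Henderson–Hasselbalch with mole ratio 0.326/0.103: pH = 3.854 + (+0.500)

pH = 4.35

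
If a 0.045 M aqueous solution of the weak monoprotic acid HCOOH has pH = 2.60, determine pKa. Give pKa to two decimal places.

pKa = 3.83

[H+] = 10^(-2.60) = 2.51 × 10^-3 M
At equilibrium [HA] = 0.045 − 2.51 × 10^-3 = 4.25 × 10^-2 M
Ka = [H+][A-]/[HA] = (2.51 × 10^-3)² / 4.25 × 10^-2 = 1.48 × 10^-4
pKa = -log(1.48 × 10^-4) = 3.83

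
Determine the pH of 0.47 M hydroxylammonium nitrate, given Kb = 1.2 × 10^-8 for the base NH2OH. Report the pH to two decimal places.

NH3OH+ is the conjugate acid of the weak base NH2OH.
Ka = Kw/Kb = 1.0×10^-14 / 1.2 × 10^-8 = 8.33 × 10^-7
Let x = [H+] at equilibrium. Ka = x²/(0.47 − x).
Assume x ≪ 0.47: x ≈ √(8.33 × 10^-7 × 0.47) = 6.26 × 10^-4 M
pH = −log[H+] = −log(6.26 × 10^-4) = 3.20

pH = 3.20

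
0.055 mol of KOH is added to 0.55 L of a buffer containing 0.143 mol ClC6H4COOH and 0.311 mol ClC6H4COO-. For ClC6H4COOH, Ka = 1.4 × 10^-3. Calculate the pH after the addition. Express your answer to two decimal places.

pH = 3.47

OH- converts ClC6H4COOH to ClC6H4COO-: ClC6H4COOH → 0.088 mol, ClC6H4COO- → 0.366 mol.
pKa = −log(1.4 × 10^-3) = 2.854
Henderson–Hasselbalch with mole ratio 0.366/0.088: pH = 2.854 + (+0.619)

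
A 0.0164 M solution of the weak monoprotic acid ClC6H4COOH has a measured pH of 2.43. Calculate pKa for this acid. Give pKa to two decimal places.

pKa = 2.96

[H+] = 10^(-2.43) = 3.72 × 10^-3 M
At equilibrium [HA] = 0.0164 − 3.72 × 10^-3 = 1.27 × 10^-2 M
Ka = [H+][A-]/[HA] = (3.72 × 10^-3)² / 1.27 × 10^-2 = 1.09 × 10^-3
pKa = -log(1.09 × 10^-3) = 2.96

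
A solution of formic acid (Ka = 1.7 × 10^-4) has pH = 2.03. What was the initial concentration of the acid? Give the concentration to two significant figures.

C₀ = 5.2 × 10^-1 M

[H+] = 10^(-2.03) = 9.33 × 10^-3 M = x
Ka = x²/(C₀ − x) ⇒ C₀ = x + x²/Ka
C₀ = 9.33 × 10^-3 + (9.33 × 10^-3)²/(1.7 × 10^-4) = 5.21 × 10^-1 M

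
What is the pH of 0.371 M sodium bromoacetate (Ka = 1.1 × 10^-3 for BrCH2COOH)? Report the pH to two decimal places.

BrCH2COO- is the conjugate base of the weak acid BrCH2COOH.
Kb = Kw/Ka = 1.0×10^-14 / 1.1 × 10^-3 = 9.09 × 10^-12
Let x = [OH-] at equilibrium. Kb = x²/(0.371 − x).
Since Kb ≪ C₀, x ≈ √(Kb·C₀) = 1.84 × 10^-6 M.
pOH = −log(1.84 × 10^-6) = 5.74; pH = 14.00 − 5.74 = 8.26

pH = 8.26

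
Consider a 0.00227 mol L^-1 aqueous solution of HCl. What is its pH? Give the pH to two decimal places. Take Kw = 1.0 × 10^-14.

pH = 2.64

HCl is a strong acid and dissociates completely, so [H+] = 0.00227 M.
pH = -log(0.00227) = 2.64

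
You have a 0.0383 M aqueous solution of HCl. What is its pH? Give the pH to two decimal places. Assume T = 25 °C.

HCl is a strong acid and dissociates completely, so [H+] = 0.0383 M.
pH = -log(0.0383) = 1.42

pH = 1.42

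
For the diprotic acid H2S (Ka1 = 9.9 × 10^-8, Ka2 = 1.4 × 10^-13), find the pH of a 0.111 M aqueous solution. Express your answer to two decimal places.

Since Ka1 ≫ Ka2, the first ionization dominates [H+].
Ka1 = x²/(0.111 − x) = 9.9 × 10^-8
x ≈ √(9.9 × 10^-8 × 0.111) = 1.05 × 10^-4 M
pH = −log(1.05 × 10^-4) = 3.98

pH = 3.98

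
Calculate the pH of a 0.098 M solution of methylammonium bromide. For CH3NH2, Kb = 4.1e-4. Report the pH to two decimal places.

CH3NH3+ is the conjugate acid of the weak base CH3NH2.
Ka = Kw/Kb = 1.0×10^-14 / 4.1 × 10^-4 = 2.44 × 10^-11
From the ICE table, Ka = x²/(0.098 − x) = 2.44 × 10^-11.
Assume x ≪ 0.098: x ≈ √(2.44 × 10^-11 × 0.098) = 1.55 × 10^-6 M
(x/C₀ = 0.0016% < 5%, so the approximation holds.)
pH = −log(1.55 × 10^-6) = 5.81

pH = 5.81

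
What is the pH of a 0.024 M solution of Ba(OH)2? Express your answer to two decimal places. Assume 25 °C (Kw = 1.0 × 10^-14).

pH = 12.68

Ba(OH)2 is a strong base (each formula unit releases 2 OH-); [OH-] = 0.048 M.
pOH = -log(0.048) = 1.32
pH = 14.00 - 1.32 = 12.68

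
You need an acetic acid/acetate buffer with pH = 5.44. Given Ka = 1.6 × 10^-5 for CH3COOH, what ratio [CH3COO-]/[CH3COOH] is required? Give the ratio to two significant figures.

ratio = 4.4

pKa = -log(1.6 × 10^-5) = 4.796
pH = pKa + log(r) ⇒ log(r) = 5.44 − 4.796 = +0.644
r = [CH3COO-]/[CH3COOH] = 10^(+0.644) = 4.41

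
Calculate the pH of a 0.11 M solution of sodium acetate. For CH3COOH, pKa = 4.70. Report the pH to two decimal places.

CH3COO- is the conjugate base of the weak acid CH3COOH.
Ka = 10^(−4.70) = 2.00 × 10^-5
Kb = Kw/Ka = 1.0×10^-14 / 2.00 × 10^-5 = 5.00 × 10^-10
Kb = [OH-]²/(0.11 − [OH-]) = 5.00 × 10^-10
Neglecting [OH-] in the denominator: [OH-] = √(5.00 × 10^-10 × 0.11) = 7.42 × 10^-6 M
Check: 0.0067% ionized — well under 5%, approximation valid.
pOH = 5.13, so pH = 14.00 − pOH = 8.87

pH = 8.87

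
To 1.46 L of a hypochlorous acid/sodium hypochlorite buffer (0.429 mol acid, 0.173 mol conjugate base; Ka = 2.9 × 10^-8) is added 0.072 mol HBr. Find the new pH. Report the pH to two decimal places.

pH = 6.84

Added H+ converts OCl- to HOCl: HOCl → 0.501 mol, OCl- → 0.101 mol.
pKa = −log(2.9 × 10^-8) = 7.538
pH = pKa + log([A⁻]/[HA]) = 7.538 + log(0.101/0.501) = 7.538 -0.696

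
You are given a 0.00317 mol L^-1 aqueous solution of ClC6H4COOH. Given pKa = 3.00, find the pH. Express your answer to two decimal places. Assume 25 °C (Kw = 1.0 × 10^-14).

ClC6H4COOH ⇌ ClC6H4COO- + H+
Ka = 10^(−3.00) = 1.00 × 10^-3
From the ICE table, Ka = x²/(0.00317 − x) = 1.00 × 10^-3.
Here C₀/Ka ≈ 3.17, so the small-x approximation fails. Use the quadratic:
x = (−Ka + √(Ka² + 4·Ka·C₀))/2 = 1.35 × 10^-3 M
pH = −log[H+] = −log(1.35 × 10^-3) = 2.87

pH = 2.87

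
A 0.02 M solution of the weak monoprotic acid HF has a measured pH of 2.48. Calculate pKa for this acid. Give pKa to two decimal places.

[H+] = 10^(-2.48) = 3.31 × 10^-3 M
At equilibrium [HA] = 0.02 − 3.31 × 10^-3 = 1.67 × 10^-2 M
Ka = [H+][A-]/[HA] = (3.31 × 10^-3)² / 1.67 × 10^-2 = 6.56 × 10^-4
pKa = -log(6.56 × 10^-4) = 3.18

pKa = 3.18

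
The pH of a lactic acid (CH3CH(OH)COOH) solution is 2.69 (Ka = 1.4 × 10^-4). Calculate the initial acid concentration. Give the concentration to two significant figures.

C₀ = 3.2 × 10^-2 M

[H+] = 10^(-2.69) = 2.04 × 10^-3 M = x
Ka = x²/(C₀ − x) ⇒ C₀ = x + x²/Ka
C₀ = 2.04 × 10^-3 + (2.04 × 10^-3)²/(1.4 × 10^-4) = 3.18 × 10^-2 M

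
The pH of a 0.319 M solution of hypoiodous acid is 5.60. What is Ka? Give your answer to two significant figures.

[H+] = 10^(-5.60) = 2.51 × 10^-6 M
At equilibrium [HA] = 0.319 − 2.51 × 10^-6 = 3.19 × 10^-1 M
Ka = [H+][A-]/[HA] = (2.51 × 10^-6)² / 3.19 × 10^-1 = 2.0 × 10^-11

Ka = 2.0 × 10^-11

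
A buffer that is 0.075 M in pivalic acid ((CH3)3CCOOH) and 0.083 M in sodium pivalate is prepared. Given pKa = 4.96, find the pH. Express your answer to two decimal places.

Henderson–Hasselbalch: pH = pKa + log([(CH3)3CCOO-]/[(CH3)3CCOOH]) = 4.96 + log(0.083/0.075)
pH = 4.96 + (+0.044) = 5.00

pH = 5.00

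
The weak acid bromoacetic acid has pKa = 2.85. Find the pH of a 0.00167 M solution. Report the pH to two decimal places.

BrCH2COOH ⇌ BrCH2COO- + H+
Ka = 10^(−2.85) = 1.41 × 10^-3
Ka = [H+]²/(0.00167 − [H+]) = 1.41 × 10^-3
[H+] is not negligible relative to C₀; solve [H+]² + 0.00141·[H+] − 2.35e-06 = 0.
[H+] = (−Ka + √(Ka² + 4·Ka·C₀))/2 = 9.84 × 10^-4 M
pH = −log(9.84 × 10^-4) = 3.01

pH = 3.01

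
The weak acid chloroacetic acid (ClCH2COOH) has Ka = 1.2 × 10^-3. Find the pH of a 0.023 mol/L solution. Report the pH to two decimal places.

ClCH2COOH ⇌ ClCH2COO- + H+
Ka = [H+]²/(0.023 − [H+]) = 1.2 × 10^-3
Here C₀/Ka ≈ 19.2, so the small-[H+] approximation fails. Use the quadratic:
[H+] = [−0.0012 + √(0.0012² + 0.00011)]/2 = 4.69 × 10^-3 M
pH = −log(4.69 × 10^-3) = 2.33

pH = 2.33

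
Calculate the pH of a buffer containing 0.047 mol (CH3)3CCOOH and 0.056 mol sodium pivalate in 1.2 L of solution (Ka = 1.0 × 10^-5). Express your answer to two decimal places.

pKa = −log(1.0 × 10^-5) = 5.000
pH = pKa + log([A⁻]/[HA]) = 5.000 + log(0.056/0.047)
pH = 5.000 + (+0.076) = 5.08

pH = 5.08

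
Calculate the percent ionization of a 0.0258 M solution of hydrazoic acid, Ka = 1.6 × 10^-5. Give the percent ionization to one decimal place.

2.5%

HN3 ⇌ N3- + H+; let x = [H+] at equilibrium.
x ≈ √(Ka·C₀) = √(1.6 × 10^-5 × 0.0258) = 6.42 × 10^-4 M
Fraction ionized = 6.42 × 10^-4 / 0.0258 = 0.0249 → 2.5%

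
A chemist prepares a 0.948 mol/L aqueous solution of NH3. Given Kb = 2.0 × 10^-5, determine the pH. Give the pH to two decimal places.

pH = 11.64

NH3 + H2O ⇌ NH4+ + OH-
From the ICE table, Kb = [OH-]²/(0.948 − [OH-]) = 2.0 × 10^-5.
Since Kb ≪ C₀, [OH-] ≈ √(Kb·C₀) = 4.35 × 10^-3 M.
pOH = −log(4.35 × 10^-3) = 2.36; pH = 14.00 − 2.36 = 11.64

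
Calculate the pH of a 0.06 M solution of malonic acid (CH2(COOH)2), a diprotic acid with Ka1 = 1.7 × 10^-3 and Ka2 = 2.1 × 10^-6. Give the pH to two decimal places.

pH = 2.03

Since Ka1 ≫ Ka2, the first ionization dominates [H+].
Ka1 = x²/(0.06 − x) = 1.7 × 10^-3
Solving the quadratic: x = (−Ka1 + √(Ka1² + 4·Ka1·C₀))/2 = 9.29 × 10^-3 M
pH = −log(9.29 × 10^-3) = 2.03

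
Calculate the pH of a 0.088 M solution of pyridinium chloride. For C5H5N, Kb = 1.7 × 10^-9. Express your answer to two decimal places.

pH = 3.14

C5H5NH+ is the conjugate acid of the weak base C5H5N.
Ka = Kw/Kb = 1.0×10^-14 / 1.7 × 10^-9 = 5.88 × 10^-6
From the ICE table, Ka = x²/(0.088 − x) = 5.88 × 10^-6.
Neglecting x in the denominator: x = √(5.88 × 10^-6 × 0.088) = 7.19 × 10^-4 M
(x/C₀ = 0.82% < 5%, so the approximation holds.)
pH = −log[H+] = −log(7.19 × 10^-4) = 3.14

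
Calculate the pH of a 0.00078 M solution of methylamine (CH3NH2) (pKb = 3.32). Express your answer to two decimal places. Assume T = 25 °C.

CH3NH2 + H2O ⇌ CH3NH3+ + OH-
Kb = 10^(−3.32) = 4.79 × 10^-4
Kb = x²/(0.00078 − x) = 4.79 × 10^-4
The 5% rule fails; solving x² + Kb·x − Kb·C₀ = 0 exactly:
x = (−Kb + √(Kb² + 4·Kb·C₀))/2 = 4.17 × 10^-4 M
pOH = −log(4.17 × 10^-4) = 3.38; pH = 14.00 − 3.38 = 10.62

pH = 10.62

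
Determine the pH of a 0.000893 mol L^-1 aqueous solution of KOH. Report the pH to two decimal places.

pH = 10.95

KOH is a strong base; [OH-] = 0.000893 M.
pOH = -log(0.000893) = 3.05
pH = 14.00 - 3.05 = 10.95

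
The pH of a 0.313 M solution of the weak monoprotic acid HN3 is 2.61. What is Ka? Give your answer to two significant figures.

Ka = 1.9 × 10^-5

[H+] = 10^(-2.61) = 2.45 × 10^-3 M
At equilibrium [HA] = 0.313 − 2.45 × 10^-3 = 3.11 × 10^-1 M
Ka = [H+][A-]/[HA] = (2.45 × 10^-3)² / 3.11 × 10^-1 = 1.9 × 10^-5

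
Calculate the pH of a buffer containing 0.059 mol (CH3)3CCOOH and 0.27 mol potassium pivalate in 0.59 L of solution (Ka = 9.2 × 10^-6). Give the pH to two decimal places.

pKa = −log(9.2 × 10^-6) = 5.036
pH = pKa + log([A⁻]/[HA]) = 5.036 + log(0.27/0.059)
pH = 5.036 + (+0.661) = 5.70

pH = 5.70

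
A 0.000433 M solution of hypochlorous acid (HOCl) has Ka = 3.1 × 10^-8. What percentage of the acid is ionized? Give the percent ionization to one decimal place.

0.8%

HOCl ⇌ OCl- + H+; let x = [H+] at equilibrium.
x ≈ √(Ka·C₀) = √(3.1 × 10^-8 × 0.000433) = 3.66 × 10^-6 M
% ionization = x/C₀ × 100% = 3.66 × 10^-6/0.000433 × 100% = 0.8%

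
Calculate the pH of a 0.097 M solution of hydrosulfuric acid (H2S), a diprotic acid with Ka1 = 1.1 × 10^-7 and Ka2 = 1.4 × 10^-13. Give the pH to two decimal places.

pH = 3.99

Since Ka1 ≫ Ka2, the first ionization dominates [H+].
Ka1 = x²/(0.097 − x) = 1.1 × 10^-7
x ≈ √(1.1 × 10^-7 × 0.097) = 1.03 × 10^-4 M
pH = −log(1.03 × 10^-4) = 3.99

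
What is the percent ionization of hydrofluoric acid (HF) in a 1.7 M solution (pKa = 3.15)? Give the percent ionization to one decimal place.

2.0%

HF ⇌ F- + H+; let x = [H+] at equilibrium.
Ka = 10^(−3.15) = 7.08 × 10^-4
x ≈ √(Ka·C₀) = √(7.08 × 10^-4 × 1.7) = 3.47 × 10^-2 M
% ionization = x/C₀ × 100% = 3.47 × 10^-2/1.7 × 100% = 2.0%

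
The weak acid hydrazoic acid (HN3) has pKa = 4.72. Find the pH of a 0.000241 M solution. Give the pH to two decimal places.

HN3 ⇌ N3- + H+
Ka = 10^(−4.72) = 1.91 × 10^-5
Ka = [H+]²/(0.000241 − [H+]) = 1.91 × 10^-5
[H+] is not negligible relative to C₀; solve [H+]² + 1.91e-05·[H+] − 4.6e-09 = 0.
[H+] = [−1.91e-05 + √(1.91e-05² + 1.84e-08)]/2 = 5.90 × 10^-5 M
pH = −log(5.90 × 10^-5) = 4.23

pH = 4.23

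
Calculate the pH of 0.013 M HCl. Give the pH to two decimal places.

HCl is a strong acid and dissociates completely, so [H+] = 0.013 M.
pH = -log(0.013) = 1.89

pH = 1.89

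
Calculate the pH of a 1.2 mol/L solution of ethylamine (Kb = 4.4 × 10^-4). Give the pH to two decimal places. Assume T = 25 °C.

C2H5NH2 + H2O ⇌ C2H5NH3+ + OH-
From the ICE table, Kb = [OH-]²/(1.2 − [OH-]) = 4.4 × 10^-4.
Assume [OH-] ≪ 1.2: [OH-] ≈ √(4.4 × 10^-4 × 1.2) = 2.30 × 10^-2 M
pOH = 1.64, so pH = 14.00 − pOH = 12.36

pH = 12.36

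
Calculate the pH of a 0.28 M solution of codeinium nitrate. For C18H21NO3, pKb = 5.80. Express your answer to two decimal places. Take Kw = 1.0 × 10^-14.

pH = 4.38

C18H22NO3+ is the conjugate acid of the weak base C18H21NO3.
Kb = 10^(−5.80) = 1.58 × 10^-6
Ka = Kw/Kb = 1.0×10^-14 / 1.58 × 10^-6 = 6.33 × 10^-9
Let x = [H+] at equilibrium. Ka = x²/(0.28 − x).
Neglecting x in the denominator: x = √(6.33 × 10^-9 × 0.28) = 4.21 × 10^-5 M
Check: 0.015% ionized — well under 5%, approximation valid.
pH = −log[H+] = −log(4.21 × 10^-5) = 4.38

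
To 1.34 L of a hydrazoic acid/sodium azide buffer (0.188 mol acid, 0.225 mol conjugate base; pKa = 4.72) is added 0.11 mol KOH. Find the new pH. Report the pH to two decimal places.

pH = 5.35

OH- converts HN3 to N3-: HN3 → 0.078 mol, N3- → 0.335 mol.
pH = pKa + log(n_N3-/n_HN3) = 4.72 + log(0.335/0.078) = 4.72 + (+0.633)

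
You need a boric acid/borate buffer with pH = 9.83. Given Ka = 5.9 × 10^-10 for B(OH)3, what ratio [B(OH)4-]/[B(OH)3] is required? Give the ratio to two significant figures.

ratio = 4.0

pKa = -log(5.9 × 10^-10) = 9.229
pH = pKa + log(r) ⇒ log(r) = 9.83 − 9.229 = +0.601
r = [B(OH)4-]/[B(OH)3] = 10^(+0.601) = 3.99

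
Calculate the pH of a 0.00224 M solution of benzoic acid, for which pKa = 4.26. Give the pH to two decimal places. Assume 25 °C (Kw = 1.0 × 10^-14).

pH = 3.49

C6H5COOH ⇌ C6H5COO- + H+
Ka = 10^(−4.26) = 5.50 × 10^-5
Ka = x²/(0.00224 − x) = 5.50 × 10^-5
x is not negligible relative to C₀; solve x² + 5.5e-05·x − 1.23e-07 = 0.
x = [−5.5e-05 + √(5.5e-05² + 4.93e-07)]/2 = 3.25 × 10^-4 M
pH = −log[H+] = −log(3.25 × 10^-4) = 3.49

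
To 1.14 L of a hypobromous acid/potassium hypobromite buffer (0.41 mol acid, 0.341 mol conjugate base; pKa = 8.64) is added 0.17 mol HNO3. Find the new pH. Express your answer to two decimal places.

pH = 8.11

Added H+ converts OBr- to HOBr: HOBr → 0.58 mol, OBr- → 0.171 mol.
Henderson–Hasselbalch with mole ratio 0.171/0.58: pH = 8.64 + (-0.530)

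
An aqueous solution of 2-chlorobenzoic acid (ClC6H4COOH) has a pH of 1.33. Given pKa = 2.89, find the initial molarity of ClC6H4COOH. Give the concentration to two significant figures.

[H+] = 10^(-1.33) = 4.68 × 10^-2 M = x
Ka = 10^(−2.89) = 1.29 × 10^-3
Ka = x²/(C₀ − x) ⇒ C₀ = x + x²/Ka
C₀ = 4.68 × 10^-2 + (4.68 × 10^-2)²/(1.29 × 10^-3) = 1.74 M

C₀ = 1.7 M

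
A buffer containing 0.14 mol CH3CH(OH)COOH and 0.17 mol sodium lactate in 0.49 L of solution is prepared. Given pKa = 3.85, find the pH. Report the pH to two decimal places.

Henderson–Hasselbalch: pH = pKa + log([CH3CH(OH)COO-]/[CH3CH(OH)COOH]) = 3.85 + log(0.17/0.14)
pH = 3.85 + (+0.084) = 3.93

pH = 3.93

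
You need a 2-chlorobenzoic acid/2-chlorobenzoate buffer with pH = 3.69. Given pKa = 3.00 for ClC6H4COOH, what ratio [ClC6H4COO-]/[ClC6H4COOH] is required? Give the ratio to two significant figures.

pH = pKa + log(r) ⇒ log(r) = 3.69 − 3.00 = +0.69
r = [ClC6H4COO-]/[ClC6H4COOH] = 10^(+0.69) = 4.9

ratio = 4.9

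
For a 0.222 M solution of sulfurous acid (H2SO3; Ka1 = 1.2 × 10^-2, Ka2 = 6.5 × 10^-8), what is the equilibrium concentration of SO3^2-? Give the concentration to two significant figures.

6.5 × 10^-8 M

First ionization gives [H+] ≈ [HSO3-] = 4.60 × 10^-2 M.
Second step: Ka2 = [H+][SO3^2-]/[HSO3-] ≈ [SO3^2-] (since [H+] ≈ [HSO3-]).
So [SO3^2-] ≈ Ka2.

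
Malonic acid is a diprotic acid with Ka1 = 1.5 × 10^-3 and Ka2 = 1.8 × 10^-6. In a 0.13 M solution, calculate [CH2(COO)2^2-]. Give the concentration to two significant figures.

First ionization gives [H+] ≈ [CH2(COOH)COO-] = 1.32 × 10^-2 M.
Second step: Ka2 = [H+][CH2(COO)2^2-]/[CH2(COOH)COO-] ≈ [CH2(COO)2^2-] (since [H+] ≈ [CH2(COOH)COO-]).
So [CH2(COO)2^2-] ≈ Ka2.

1.8 × 10^-6 M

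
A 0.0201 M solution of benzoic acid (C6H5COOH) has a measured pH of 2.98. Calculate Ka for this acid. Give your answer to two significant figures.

Ka = 5.8 × 10^-5

[H+] = 10^(-2.98) = 1.05 × 10^-3 M
At equilibrium [HA] = 0.0201 − 1.05 × 10^-3 = 1.91 × 10^-2 M
Ka = [H+][A-]/[HA] = (1.05 × 10^-3)² / 1.91 × 10^-2 = 5.8 × 10^-5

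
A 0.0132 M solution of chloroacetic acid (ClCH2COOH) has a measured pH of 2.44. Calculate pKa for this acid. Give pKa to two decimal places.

pKa = 2.86

[H+] = 10^(-2.44) = 3.63 × 10^-3 M
At equilibrium [HA] = 0.0132 − 3.63 × 10^-3 = 9.57 × 10^-3 M
Ka = [H+][A-]/[HA] = (3.63 × 10^-3)² / 9.57 × 10^-3 = 1.38 × 10^-3
pKa = -log(1.38 × 10^-3) = 2.86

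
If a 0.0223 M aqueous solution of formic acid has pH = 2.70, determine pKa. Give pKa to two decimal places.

[H+] = 10^(-2.70) = 2.00 × 10^-3 M
At equilibrium [HA] = 0.0223 − 2.00 × 10^-3 = 2.03 × 10^-2 M
Ka = [H+][A-]/[HA] = (2.00 × 10^-3)² / 2.03 × 10^-2 = 1.97 × 10^-4
pKa = -log(1.97 × 10^-4) = 3.71

pKa = 3.71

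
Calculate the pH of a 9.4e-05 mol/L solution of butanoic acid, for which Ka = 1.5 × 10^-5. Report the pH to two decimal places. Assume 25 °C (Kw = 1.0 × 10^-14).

CH3(CH2)2COOH ⇌ CH3(CH2)2COO- + H+
From the ICE table, Ka = [H+]²/(9.4e-05 − [H+]) = 1.5 × 10^-5.
Here C₀/Ka ≈ 6.27, so the small-[H+] approximation fails. Use the quadratic:
[H+] = [−1.5e-05 + √(1.5e-05² + 5.64e-09)]/2 = 3.08 × 10^-5 M
pH = −log[H+] = −log(3.08 × 10^-5) = 4.51

pH = 4.51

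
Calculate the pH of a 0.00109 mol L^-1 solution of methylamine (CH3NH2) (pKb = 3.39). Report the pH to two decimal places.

CH3NH2 + H2O ⇌ CH3NH3+ + OH-
Kb = 10^(−3.39) = 4.07 × 10^-4
From the ICE table, Kb = [OH-]²/(0.00109 − [OH-]) = 4.07 × 10^-4.
Here C₀/Kb ≈ 2.68, so the small-[OH-] approximation fails. Use the quadratic:
[OH-] = [−0.000407 + √(0.000407² + 1.77e-06)]/2 = 4.93 × 10^-4 M
pOH = −log(4.93 × 10^-4) = 3.31; pH = 14.00 − 3.31 = 10.69

pH = 10.69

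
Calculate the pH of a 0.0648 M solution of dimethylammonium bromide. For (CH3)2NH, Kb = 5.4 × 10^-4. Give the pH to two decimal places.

(CH3)2NH2+ is the conjugate acid of the weak base (CH3)2NH.
Ka = Kw/Kb = 1.0×10^-14 / 5.4 × 10^-4 = 1.85 × 10^-11
From the ICE table, Ka = x²/(0.0648 − x) = 1.85 × 10^-11.
Neglecting x in the denominator: x = √(1.85 × 10^-11 × 0.0648) = 1.09 × 10^-6 M
(x/C₀ = 0.0017% < 5%, so the approximation holds.)
pH = −log[H+] = −log(1.09 × 10^-6) = 5.96

pH = 5.96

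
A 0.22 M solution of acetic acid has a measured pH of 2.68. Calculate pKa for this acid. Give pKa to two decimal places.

[H+] = 10^(-2.68) = 2.09 × 10^-3 M
At equilibrium [HA] = 0.22 − 2.09 × 10^-3 = 2.18 × 10^-1 M
Ka = [H+][A-]/[HA] = (2.09 × 10^-3)² / 2.18 × 10^-1 = 2.00 × 10^-5
pKa = -log(2.00 × 10^-5) = 4.70

pKa = 4.70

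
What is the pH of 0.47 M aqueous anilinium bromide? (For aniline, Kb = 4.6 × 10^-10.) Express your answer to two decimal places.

pH = 2.50

C6H5NH3+ is the conjugate acid of the weak base C6H5NH2.
Ka = Kw/Kb = 1.0×10^-14 / 4.6 × 10^-10 = 2.17 × 10^-5
From the ICE table, Ka = x²/(0.47 − x) = 2.17 × 10^-5.
Since Ka ≪ C₀, x ≈ √(Ka·C₀) = 3.19 × 10^-3 M.
(x/C₀ = 0.68% < 5%, so the approximation holds.)
pH = −log(3.19 × 10^-3) = 2.50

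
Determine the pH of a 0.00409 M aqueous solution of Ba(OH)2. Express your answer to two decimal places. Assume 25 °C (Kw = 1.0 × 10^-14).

Ba(OH)2 is a strong base (each formula unit releases 2 OH-); [OH-] = 0.00818 M.
pOH = -log(0.00818) = 2.09
pH = 14.00 - 2.09 = 11.91

pH = 11.91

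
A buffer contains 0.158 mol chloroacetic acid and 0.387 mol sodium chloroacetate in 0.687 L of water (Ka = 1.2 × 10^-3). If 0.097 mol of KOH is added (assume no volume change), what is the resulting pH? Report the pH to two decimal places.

OH- converts ClCH2COOH to ClCH2COO-: ClCH2COOH → 0.061 mol, ClCH2COO- → 0.484 mol.
pKa = −log(1.2 × 10^-3) = 2.921
Henderson–Hasselbalch with mole ratio 0.484/0.061: pH = 2.921 + (+0.900)

pH = 3.82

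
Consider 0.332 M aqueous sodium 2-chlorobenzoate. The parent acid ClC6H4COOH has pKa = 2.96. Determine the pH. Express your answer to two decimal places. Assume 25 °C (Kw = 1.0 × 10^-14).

ClC6H4COO- is the conjugate base of the weak acid ClC6H4COOH.
Ka = 10^(−2.96) = 1.10 × 10^-3
Kb = Kw/Ka = 1.0×10^-14 / 1.10 × 10^-3 = 9.09 × 10^-12
From the ICE table, Kb = x²/(0.332 − x) = 9.09 × 10^-12.
Neglecting x in the denominator: x = √(9.09 × 10^-12 × 0.332) = 1.74 × 10^-6 M
(x/C₀ = 0.00052% < 5%, so the approximation holds.)
pOH = 5.76, so pH = 14.00 − pOH = 8.24

pH = 8.24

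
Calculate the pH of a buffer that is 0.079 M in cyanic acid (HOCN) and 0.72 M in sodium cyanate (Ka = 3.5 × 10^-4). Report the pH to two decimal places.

pKa = −log(3.5 × 10^-4) = 3.456
Henderson–Hasselbalch: pH = pKa + log([OCN-]/[HOCN]) = 3.456 + log(0.72/0.079)
pH = 3.456 + (+0.960) = 4.42

pH = 4.42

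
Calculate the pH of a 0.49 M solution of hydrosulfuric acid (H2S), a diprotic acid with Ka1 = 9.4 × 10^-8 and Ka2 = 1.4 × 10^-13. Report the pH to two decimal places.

Since Ka1 ≫ Ka2, the first ionization dominates [H+].
Ka1 = x²/(0.49 − x) = 9.4 × 10^-8
x ≈ √(9.4 × 10^-8 × 0.49) = 2.15 × 10^-4 M
pH = −log(2.15 × 10^-4) = 3.67

pH = 3.67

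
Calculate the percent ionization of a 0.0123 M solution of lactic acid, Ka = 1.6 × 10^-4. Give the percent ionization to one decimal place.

CH3CH(OH)COOH ⇌ CH3CH(OH)COO- + H+; let x = [H+] at equilibrium.
Solve x² + 0.00016x − 1.97e-06 = 0 → x = 1.33 × 10^-3 M
% ionization = x/C₀ × 100% = 1.33 × 10^-3/0.0123 × 100% = 10.8%

10.8%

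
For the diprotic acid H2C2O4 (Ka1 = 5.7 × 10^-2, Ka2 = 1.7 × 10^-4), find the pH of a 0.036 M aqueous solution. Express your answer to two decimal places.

pH = 1.60

Since Ka1 ≫ Ka2, the first ionization dominates [H+].
Ka1 = x²/(0.036 − x) = 5.7 × 10^-2
Solving the quadratic: x = (−Ka1 + √(Ka1² + 4·Ka1·C₀))/2 = 2.50 × 10^-2 M
pH = −log(2.50 × 10^-2) = 1.60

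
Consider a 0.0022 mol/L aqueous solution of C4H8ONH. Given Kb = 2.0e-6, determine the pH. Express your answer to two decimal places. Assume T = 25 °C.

C4H8ONH + H2O ⇌ C4H8ONH2+ + OH-
From the ICE table, Kb = [OH-]²/(0.0022 − [OH-]) = 2.0 × 10^-6.
Since Kb ≪ C₀, [OH-] ≈ √(Kb·C₀) = 6.63 × 10^-5 M.
pOH = 4.18, so pH = 14.00 − pOH = 9.82

pH = 9.82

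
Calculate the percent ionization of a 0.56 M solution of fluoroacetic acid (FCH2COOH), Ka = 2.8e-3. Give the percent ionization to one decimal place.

6.8%

FCH2COOH ⇌ FCH2COO- + H+; let x = [H+] at equilibrium.
Solve x² + 0.0028x − 0.00157 = 0 → x = 3.82 × 10^-2 M
Fraction ionized = 3.82 × 10^-2 / 0.56 = 0.0682 → 6.8%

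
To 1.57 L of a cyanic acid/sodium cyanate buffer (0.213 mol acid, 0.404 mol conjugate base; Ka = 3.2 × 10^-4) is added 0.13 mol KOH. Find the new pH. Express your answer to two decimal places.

pH = 4.30

OH- converts HOCN to OCN-: HOCN → 0.083 mol, OCN- → 0.534 mol.
pKa = −log(3.2 × 10^-4) = 3.495
pH = pKa + log(n_OCN-/n_HOCN) = 3.495 + log(0.534/0.083) = 3.495 + (+0.808)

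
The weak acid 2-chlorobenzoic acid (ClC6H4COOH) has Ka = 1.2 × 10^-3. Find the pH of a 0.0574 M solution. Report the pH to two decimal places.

pH = 2.11

ClC6H4COOH ⇌ ClC6H4COO- + H+
From the ICE table, Ka = x²/(0.0574 − x) = 1.2 × 10^-3.
The 5% rule fails; solving x² + Ka·x − Ka·C₀ = 0 exactly:
x = (−Ka + √(Ka² + 4·Ka·C₀))/2 = 7.72 × 10^-3 M
pH = −log(7.72 × 10^-3) = 2.11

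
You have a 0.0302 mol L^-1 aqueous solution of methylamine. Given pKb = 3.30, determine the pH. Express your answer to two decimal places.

pH = 11.56

CH3NH2 + H2O ⇌ CH3NH3+ + OH-
Kb = 10^(−3.30) = 5.01 × 10^-4
From the ICE table, Kb = [OH-]²/(0.0302 − [OH-]) = 5.01 × 10^-4.
[OH-] is not negligible relative to C₀; solve [OH-]² + 0.000501·[OH-] − 1.51e-05 = 0.
[OH-] = (−Kb + √(Kb² + 4·Kb·C₀))/2 = 3.65 × 10^-3 M
pOH = −log(3.65 × 10^-3) = 2.44; pH = 14.00 − 2.44 = 11.56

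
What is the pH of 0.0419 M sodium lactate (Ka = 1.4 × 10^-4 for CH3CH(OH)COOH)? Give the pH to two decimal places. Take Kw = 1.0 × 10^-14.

pH = 8.24

CH3CH(OH)COO- is the conjugate base of the weak acid CH3CH(OH)COOH.
Kb = Kw/Ka = 1.0×10^-14 / 1.4 × 10^-4 = 7.14 × 10^-11
From the ICE table, Kb = x²/(0.0419 − x) = 7.14 × 10^-11.
Neglecting x in the denominator: x = √(7.14 × 10^-11 × 0.0419) = 1.73 × 10^-6 M
Check: 0.0041% ionized — well under 5%, approximation valid.
pOH = −log(1.73 × 10^-6) = 5.76; pH = 14.00 − 5.76 = 8.24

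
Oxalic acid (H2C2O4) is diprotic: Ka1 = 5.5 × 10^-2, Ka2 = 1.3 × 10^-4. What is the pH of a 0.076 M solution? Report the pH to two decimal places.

Since Ka1 ≫ Ka2, the first ionization dominates [H+].
Ka1 = x²/(0.076 − x) = 5.5 × 10^-2
Solving the quadratic: x = (−Ka1 + √(Ka1² + 4·Ka1·C₀))/2 = 4.28 × 10^-2 M
pH = −log(4.28 × 10^-2) = 1.37

pH = 1.37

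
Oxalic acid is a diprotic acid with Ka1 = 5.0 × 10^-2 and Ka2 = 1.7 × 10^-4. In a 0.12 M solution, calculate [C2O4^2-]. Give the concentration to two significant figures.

1.7 × 10^-4 M

First ionization gives [H+] ≈ [HC2O4-] = 5.64 × 10^-2 M.
Second step: Ka2 = [H+][C2O4^2-]/[HC2O4-] ≈ [C2O4^2-] (since [H+] ≈ [HC2O4-]).
So [C2O4^2-] ≈ Ka2.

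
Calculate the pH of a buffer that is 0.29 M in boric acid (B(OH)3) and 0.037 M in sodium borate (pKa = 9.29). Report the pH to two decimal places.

pH = 8.40

Henderson–Hasselbalch: pH = pKa + log([B(OH)4-]/[B(OH)3]) = 9.29 + log(0.037/0.29)
pH = 9.29 + (-0.894) = 8.40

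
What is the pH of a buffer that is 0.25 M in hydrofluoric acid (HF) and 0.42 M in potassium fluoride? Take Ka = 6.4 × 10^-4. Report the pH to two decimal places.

pKa = −log(6.4 × 10^-4) = 3.194
Henderson–Hasselbalch: pH = pKa + log([F-]/[HF]) = 3.194 + log(0.42/0.25)
pH = 3.194 + (+0.225) = 3.42

pH = 3.42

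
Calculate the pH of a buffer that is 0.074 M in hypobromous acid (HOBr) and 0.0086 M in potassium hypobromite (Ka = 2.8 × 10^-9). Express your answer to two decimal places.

pH = 7.62

pKa = −log(2.8 × 10^-9) = 8.553
Using pH = pKa + log([base]/[acid]) with [base]/[acid] = 0.0086/0.074:
pH = 8.553 + (-0.935) = 7.62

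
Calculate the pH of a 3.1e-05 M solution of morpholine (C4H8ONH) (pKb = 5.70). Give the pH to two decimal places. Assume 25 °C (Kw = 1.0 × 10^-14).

C4H8ONH + H2O ⇌ C4H8ONH2+ + OH-
Kb = 10^(−5.70) = 2.00 × 10^-6
Kb = [OH-]²/(3.1e-05 − [OH-]) = 2.00 × 10^-6
The 5% rule fails; solving [OH-]² + Kb·[OH-] − Kb·C₀ = 0 exactly:
[OH-] = [−2e-06 + √(2e-06² + 2.48e-10)]/2 = 6.94 × 10^-6 M
pOH = 5.16, so pH = 14.00 − pOH = 8.84

pH = 8.84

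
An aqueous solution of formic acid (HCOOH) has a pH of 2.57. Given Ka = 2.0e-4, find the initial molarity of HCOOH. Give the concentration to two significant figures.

[H+] = 10^(-2.57) = 2.69 × 10^-3 M = x
Ka = x²/(C₀ − x) ⇒ C₀ = x + x²/Ka
C₀ = 2.69 × 10^-3 + (2.69 × 10^-3)²/(2.0 × 10^-4) = 3.89 × 10^-2 M

C₀ = 3.9 × 10^-2 M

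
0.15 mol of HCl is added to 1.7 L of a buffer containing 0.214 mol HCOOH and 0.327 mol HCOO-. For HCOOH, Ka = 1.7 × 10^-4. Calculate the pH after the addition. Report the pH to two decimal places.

After neutralization: n(HCOOH) = 0.364 mol, n(HCOO-) = 0.177 mol.
pKa = −log(1.7 × 10^-4) = 3.770
Henderson–Hasselbalch with mole ratio 0.177/0.364: pH = 3.770 + (-0.313)

pH = 3.46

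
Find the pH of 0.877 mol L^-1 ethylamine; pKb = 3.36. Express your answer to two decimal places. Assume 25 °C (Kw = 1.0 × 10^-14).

C2H5NH2 + H2O ⇌ C2H5NH3+ + OH-
Kb = 10^(−3.36) = 4.37 × 10^-4
From the ICE table, Kb = x²/(0.877 − x) = 4.37 × 10^-4.
Assume x ≪ 0.877: x ≈ √(4.37 × 10^-4 × 0.877) = 1.96 × 10^-2 M
pOH = −log(1.96 × 10^-2) = 1.71; pH = 14.00 − 1.71 = 12.29

pH = 12.29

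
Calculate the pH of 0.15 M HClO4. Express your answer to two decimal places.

HClO4 is a strong acid and dissociates completely, so [H+] = 0.15 M.
pH = -log(0.15) = 0.82

pH = 0.82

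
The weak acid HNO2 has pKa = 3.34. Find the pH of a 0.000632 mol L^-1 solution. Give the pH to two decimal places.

HNO2 ⇌ NO2- + H+
Ka = 10^(−3.34) = 4.57 × 10^-4
Let x = [H+] at equilibrium. Ka = x²/(0.000632 − x).
Here C₀/Ka ≈ 1.38, so the small-x approximation fails. Use the quadratic:
x = [−0.000457 + √(0.000457² + 1.16e-06)]/2 = 3.55 × 10^-4 M
pH = −log[H+] = −log(3.55 × 10^-4) = 3.45

pH = 3.45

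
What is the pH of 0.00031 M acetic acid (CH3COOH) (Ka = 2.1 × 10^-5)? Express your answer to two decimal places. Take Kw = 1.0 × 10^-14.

CH3COOH ⇌ CH3COO- + H+
From the ICE table, Ka = x²/(0.00031 − x) = 2.1 × 10^-5.
The 5% rule fails; solving x² + Ka·x − Ka·C₀ = 0 exactly:
x = [−2.1e-05 + √(2.1e-05² + 2.6e-08)]/2 = 7.09 × 10^-5 M
pH = −log[H+] = −log(7.09 × 10^-5) = 4.15

pH = 4.15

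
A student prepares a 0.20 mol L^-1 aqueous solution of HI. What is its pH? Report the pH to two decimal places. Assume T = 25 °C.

HI is a strong acid and dissociates completely, so [H+] = 0.20 M.
pH = -log(0.2) = 0.70

pH = 0.70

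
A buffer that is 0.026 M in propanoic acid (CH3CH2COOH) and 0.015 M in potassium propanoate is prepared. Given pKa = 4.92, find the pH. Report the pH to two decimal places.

pH = 4.68

pH = pKa + log([A⁻]/[HA]) = 4.92 + log(0.015/0.026)
pH = 4.92 + (-0.239) = 4.68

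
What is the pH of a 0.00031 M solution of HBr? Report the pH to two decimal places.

pH = 3.51

HBr is a strong acid and dissociates completely, so [H+] = 0.00031 M.
pH = -log(0.00031) = 3.51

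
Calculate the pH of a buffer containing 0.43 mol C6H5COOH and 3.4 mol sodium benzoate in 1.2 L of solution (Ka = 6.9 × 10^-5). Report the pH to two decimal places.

pH = 5.06

pKa = −log(6.9 × 10^-5) = 4.161
pH = pKa + log([A⁻]/[HA]) = 4.161 + log(3.4/0.43)
pH = 4.161 + (+0.898) = 5.06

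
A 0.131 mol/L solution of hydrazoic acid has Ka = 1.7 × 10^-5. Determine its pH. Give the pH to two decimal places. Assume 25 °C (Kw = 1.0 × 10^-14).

HN3 ⇌ N3- + H+
From the ICE table, Ka = [H+]²/(0.131 − [H+]) = 1.7 × 10^-5.
Assume [H+] ≪ 0.131: [H+] ≈ √(1.7 × 10^-5 × 0.131) = 1.49 × 10^-3 M
pH = −log(1.49 × 10^-3) = 2.83

pH = 2.83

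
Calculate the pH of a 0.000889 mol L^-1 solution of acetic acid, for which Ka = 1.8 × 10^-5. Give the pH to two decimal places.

pH = 3.93

CH3COOH ⇌ CH3COO- + H+
Ka = x²/(0.000889 − x) = 1.8 × 10^-5
The 5% rule fails; solving x² + Ka·x − Ka·C₀ = 0 exactly:
x = [−1.8e-05 + √(1.8e-05² + 6.4e-08)]/2 = 1.18 × 10^-4 M
pH = −log[H+] = −log(1.18 × 10^-4) = 3.93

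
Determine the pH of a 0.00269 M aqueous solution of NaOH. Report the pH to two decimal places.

NaOH is a strong base; [OH-] = 0.00269 M.
pOH = -log(0.00269) = 2.57
pH = 14.00 - 2.57 = 11.43

pH = 11.43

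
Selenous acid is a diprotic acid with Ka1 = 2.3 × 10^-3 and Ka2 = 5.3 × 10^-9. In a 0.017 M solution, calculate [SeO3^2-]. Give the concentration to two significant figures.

First ionization gives [H+] ≈ [HSeO3-] = 5.21 × 10^-3 M.
Second step: Ka2 = [H+][SeO3^2-]/[HSeO3-] ≈ [SeO3^2-] (since [H+] ≈ [HSeO3-]).
So [SeO3^2-] ≈ Ka2.

5.3 × 10^-9 M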